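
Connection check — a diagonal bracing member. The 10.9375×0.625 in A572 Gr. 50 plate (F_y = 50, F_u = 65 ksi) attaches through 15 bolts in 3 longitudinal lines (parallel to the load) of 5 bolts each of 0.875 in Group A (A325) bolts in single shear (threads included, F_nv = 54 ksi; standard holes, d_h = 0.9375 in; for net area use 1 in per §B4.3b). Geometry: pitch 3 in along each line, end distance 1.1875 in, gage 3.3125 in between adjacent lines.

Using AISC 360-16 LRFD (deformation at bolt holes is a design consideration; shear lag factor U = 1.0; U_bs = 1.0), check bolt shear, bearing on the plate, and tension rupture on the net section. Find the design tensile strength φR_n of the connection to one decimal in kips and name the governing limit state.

241.8 kips (net-section rupture governs)

Bolt shear: A_b = π(0.875)²/4 = 0.60132 in². φR_n = 0.75 × 54 × 0.60132 × 15 × 1 = 365.3 kips.
Bearing (0.625 in plate, F_u = 65 ksi): end bolts L_c = 1.1875 − 0.9375/2 = 0.71875, R_n = min(1.2×0.71875×0.625×65, 2.4×0.875×0.625×65) = 35.039 kips/bolt; interior L_c = 3 − 0.9375 = 2.0625, R_n = 85.313 kips/bolt. φR_n = 0.75 × (3×35.039 + 12×85.313) = 846.7 kips.
Tension rupture (net): A_n = (10.9375 − 3×1)×0.625 = 4.9609 in² (U = 1.0, A_e = A_n). φR_n = 0.75 × 65 × 4.9609 = 241.8 kips.
Governing: min(365.3, 846.7, 241.8) = 241.8 kips → net-section rupture.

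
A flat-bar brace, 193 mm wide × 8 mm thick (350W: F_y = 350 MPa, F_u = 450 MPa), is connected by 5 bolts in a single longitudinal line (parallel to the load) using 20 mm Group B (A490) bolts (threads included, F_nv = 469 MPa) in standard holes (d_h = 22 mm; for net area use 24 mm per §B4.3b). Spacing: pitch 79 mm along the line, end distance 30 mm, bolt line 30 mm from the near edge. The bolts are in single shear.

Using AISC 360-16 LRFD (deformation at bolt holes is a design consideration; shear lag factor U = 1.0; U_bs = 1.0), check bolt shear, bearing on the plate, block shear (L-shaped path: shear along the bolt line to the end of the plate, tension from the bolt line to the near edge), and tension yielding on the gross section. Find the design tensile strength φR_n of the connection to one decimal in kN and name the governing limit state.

Bolt shear: A_b = π(20)²/4 = 314.16 mm². φR_n = 0.75 × 469 × 314.16 × 5 × 1 = 552.5 kN.
Bearing (8 mm plate, F_u = 450 MPa): end bolts L_c = 30 − 22/2 = 19, R_n = min(1.2×19×8×450, 2.4×20×8×450) = 82.08 kN/bolt; interior L_c = 79 − 22 = 57, R_n = 172.8 kN/bolt. φR_n = 0.75 × (1×82.08 + 4×172.8) = 580.0 kN.
Block shear: shear path 1×[30+4×79] = 1×346 mm, A_gv = 2768, A_nv = 1×(346 − 4.5×24)×8 = 1904 mm²; tension to near edge: (30 − 0.5×24)×8 = 144 mm². R_n = min(0.6×450×1904, 0.6×350×2768) + 1.0×450×144 = min(514.08, 581.28) + 64.8 = 578.88 kN. φR_n = 0.75 × 578.88 = 434.2 kN.
Tension yield (gross): A_g = 193×8 = 1544 mm². φR_n = 0.90 × 350 × 1544 = 486.4 kN.
Governing: min(552.5, 580.0, 434.2, 486.4) = 434.2 kN → block shear.

434.2 kN (block shear governs)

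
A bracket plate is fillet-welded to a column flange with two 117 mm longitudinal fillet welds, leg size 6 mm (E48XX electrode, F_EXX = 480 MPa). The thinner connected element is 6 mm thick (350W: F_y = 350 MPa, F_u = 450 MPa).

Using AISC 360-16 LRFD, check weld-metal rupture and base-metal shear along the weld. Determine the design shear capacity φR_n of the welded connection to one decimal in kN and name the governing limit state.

214.4 kN (weld metal governs)

Weld metal: throat = 0.707×6 = 4.242 mm, L = 2×117 = 234 mm. φR_n = 0.75 × 0.6 × 480 × 4.242 × 234 = 214.4 kN.
Base metal shear (6 mm plate): yield φR_n = 1.0×0.6×350×6×234 = 294.8 kN; rupture φR_n = 0.75×0.6×450×6×234 = 284.3 kN; take 284.3 kN (rupture).
Governing: min(214.4, 284.3) = 214.4 kN → weld metal.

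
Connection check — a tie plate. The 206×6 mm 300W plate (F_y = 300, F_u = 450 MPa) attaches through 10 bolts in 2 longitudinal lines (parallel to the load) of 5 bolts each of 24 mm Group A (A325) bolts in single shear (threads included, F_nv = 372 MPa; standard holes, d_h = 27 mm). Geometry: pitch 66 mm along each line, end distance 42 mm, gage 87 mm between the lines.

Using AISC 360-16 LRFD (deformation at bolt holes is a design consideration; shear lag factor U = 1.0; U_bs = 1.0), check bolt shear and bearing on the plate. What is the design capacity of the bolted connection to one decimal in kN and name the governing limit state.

Bolt shear: A_b = π(24)²/4 = 452.39 mm². φR_n = 0.75 × 372 × 452.39 × 10 × 1 = 1262.2 kN.
Bearing (6 mm plate, F_u = 450 MPa): end bolts L_c = 42 − 27/2 = 28.5, R_n = min(1.2×28.5×6×450, 2.4×24×6×450) = 92.34 kN/bolt; interior L_c = 66 − 27 = 39, R_n = 126.36 kN/bolt. φR_n = 0.75 × (2×92.34 + 8×126.36) = 896.7 kN.
Governing: min(1262.2, 896.7) = 896.7 kN → bearing.

896.7 kN (bearing governs)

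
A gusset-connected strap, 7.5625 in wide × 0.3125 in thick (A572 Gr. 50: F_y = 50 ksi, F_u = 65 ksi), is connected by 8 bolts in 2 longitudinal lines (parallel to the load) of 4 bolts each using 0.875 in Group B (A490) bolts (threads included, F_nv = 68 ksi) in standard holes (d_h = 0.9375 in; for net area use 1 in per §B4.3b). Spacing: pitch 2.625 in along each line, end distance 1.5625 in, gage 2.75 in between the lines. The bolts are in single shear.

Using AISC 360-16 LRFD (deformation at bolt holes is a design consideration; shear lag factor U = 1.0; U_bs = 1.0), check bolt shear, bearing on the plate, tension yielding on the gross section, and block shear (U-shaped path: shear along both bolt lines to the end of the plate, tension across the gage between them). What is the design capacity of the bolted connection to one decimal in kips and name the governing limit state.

106.3 kips (gross-section yield governs)

Bolt shear: A_b = π(0.875)²/4 = 0.60132 in². φR_n = 0.75 × 68 × 0.60132 × 8 × 1 = 245.3 kips.
Bearing (0.3125 in plate, F_u = 65 ksi): end bolts L_c = 1.5625 − 0.9375/2 = 1.09375, R_n = min(1.2×1.09375×0.3125×65, 2.4×0.875×0.3125×65) = 26.66 kips/bolt; interior L_c = 2.625 − 0.9375 = 1.6875, R_n = 41.133 kips/bolt. φR_n = 0.75 × (2×26.66 + 6×41.133) = 225.1 kips.
Tension yield (gross): A_g = 7.5625×0.3125 = 2.3633 in². φR_n = 0.90 × 50 × 2.3633 = 106.3 kips.
Block shear: shear path 2×[1.5625+3×2.625] = 2×9.4375 in, A_gv = 5.8984, A_nv = 2×(9.4375 − 3.5×1)×0.3125 = 3.7109 in²; tension across gage: (2.75 − 1×1)×0.3125 = 0.54688 in². R_n = min(0.6×65×3.7109, 0.6×50×5.8984) + 1.0×65×0.54688 = min(144.73, 176.95) + 35.547 = 180.28 kips. φR_n = 0.75 × 180.28 = 135.2 kips.
Governing: min(245.3, 225.1, 106.3, 135.2) = 106.3 kips → gross-section yield.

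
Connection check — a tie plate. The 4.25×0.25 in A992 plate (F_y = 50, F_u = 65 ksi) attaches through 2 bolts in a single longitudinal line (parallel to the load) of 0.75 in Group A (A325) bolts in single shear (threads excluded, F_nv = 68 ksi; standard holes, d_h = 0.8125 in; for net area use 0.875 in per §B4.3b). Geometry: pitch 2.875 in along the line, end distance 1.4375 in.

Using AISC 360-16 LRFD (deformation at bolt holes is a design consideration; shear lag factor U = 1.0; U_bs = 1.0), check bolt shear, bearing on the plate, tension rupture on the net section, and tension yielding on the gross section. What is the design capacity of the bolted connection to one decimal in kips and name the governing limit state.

37.0 kips (bearing governs)

Bolt shear: A_b = π(0.75)²/4 = 0.44179 in². φR_n = 0.75 × 68 × 0.44179 × 2 × 1 = 45.1 kips.
Bearing (0.25 in plate, F_u = 65 ksi): end bolts L_c = 1.4375 − 0.8125/2 = 1.03125, R_n = min(1.2×1.03125×0.25×65, 2.4×0.75×0.25×65) = 20.109 kips/bolt; interior L_c = 2.875 − 0.8125 = 2.0625, R_n = 29.25 kips/bolt. φR_n = 0.75 × (1×20.109 + 1×29.25) = 37.0 kips.
Tension rupture (net): A_n = (4.25 − 1×0.875)×0.25 = 0.84375 in² (U = 1.0, A_e = A_n). φR_n = 0.75 × 65 × 0.84375 = 41.1 kips.
Tension yield (gross): A_g = 4.25×0.25 = 1.0625 in². φR_n = 0.90 × 50 × 1.0625 = 47.8 kips.
Governing: min(45.1, 37.0, 41.1, 47.8) = 37.0 kips → bearing.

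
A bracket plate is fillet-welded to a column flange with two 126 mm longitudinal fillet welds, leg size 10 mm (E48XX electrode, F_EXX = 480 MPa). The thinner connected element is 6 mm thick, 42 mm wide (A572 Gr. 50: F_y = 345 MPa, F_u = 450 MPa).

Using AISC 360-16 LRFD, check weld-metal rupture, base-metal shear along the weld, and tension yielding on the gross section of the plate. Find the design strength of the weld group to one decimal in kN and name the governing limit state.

Weld metal: throat = 0.707×10 = 7.07 mm, L = 2×126 = 252 mm. φR_n = 0.75 × 0.6 × 480 × 7.07 × 252 = 384.8 kN.
Base metal shear (6 mm plate): yield φR_n = 1.0×0.6×345×6×252 = 313.0 kN; rupture φR_n = 0.75×0.6×450×6×252 = 306.2 kN; take 306.2 kN (rupture).
Tension yield (gross): A_g = 42×6 = 252 mm². φR_n = 0.90 × 345 × 252 = 78.2 kN.
Governing: min(384.8, 306.2, 78.2) = 78.2 kN → gross-section yield.

78.2 kN (gross-section yield governs)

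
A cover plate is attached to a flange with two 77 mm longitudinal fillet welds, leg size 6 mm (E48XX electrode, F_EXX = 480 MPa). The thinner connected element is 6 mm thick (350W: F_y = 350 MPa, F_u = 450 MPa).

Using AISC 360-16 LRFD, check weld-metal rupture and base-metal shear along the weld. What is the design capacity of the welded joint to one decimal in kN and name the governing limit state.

Weld metal: throat = 0.707×6 = 4.242 mm, L = 2×77 = 154 mm. φR_n = 0.75 × 0.6 × 480 × 4.242 × 154 = 141.1 kN.
Base metal shear (6 mm plate): yield φR_n = 1.0×0.6×350×6×154 = 194.0 kN; rupture φR_n = 0.75×0.6×450×6×154 = 187.1 kN; take 187.1 kN (rupture).
Governing: min(141.1, 187.1) = 141.1 kN → weld metal.

141.1 kN (weld metal governs)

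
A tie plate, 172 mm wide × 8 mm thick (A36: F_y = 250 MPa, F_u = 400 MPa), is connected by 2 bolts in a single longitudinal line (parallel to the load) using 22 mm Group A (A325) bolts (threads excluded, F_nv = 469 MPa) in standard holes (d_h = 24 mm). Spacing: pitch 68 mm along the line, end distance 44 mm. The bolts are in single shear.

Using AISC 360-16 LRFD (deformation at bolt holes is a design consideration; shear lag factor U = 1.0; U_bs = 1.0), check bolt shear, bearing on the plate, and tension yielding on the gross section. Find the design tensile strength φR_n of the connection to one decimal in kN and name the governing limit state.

218.9 kN (bearing governs)

Bolt shear: A_b = π(22)²/4 = 380.13 mm². φR_n = 0.75 × 469 × 380.13 × 2 × 1 = 267.4 kN.
Bearing (8 mm plate, F_u = 400 MPa): end bolts L_c = 44 − 24/2 = 32, R_n = min(1.2×32×8×400, 2.4×22×8×400) = 122.88 kN/bolt; interior L_c = 68 − 24 = 44, R_n = 168.96 kN/bolt. φR_n = 0.75 × (1×122.88 + 1×168.96) = 218.9 kN.
Tension yield (gross): A_g = 172×8 = 1376 mm². φR_n = 0.90 × 250 × 1376 = 309.6 kN.
Governing: min(267.4, 218.9, 309.6) = 218.9 kN → bearing.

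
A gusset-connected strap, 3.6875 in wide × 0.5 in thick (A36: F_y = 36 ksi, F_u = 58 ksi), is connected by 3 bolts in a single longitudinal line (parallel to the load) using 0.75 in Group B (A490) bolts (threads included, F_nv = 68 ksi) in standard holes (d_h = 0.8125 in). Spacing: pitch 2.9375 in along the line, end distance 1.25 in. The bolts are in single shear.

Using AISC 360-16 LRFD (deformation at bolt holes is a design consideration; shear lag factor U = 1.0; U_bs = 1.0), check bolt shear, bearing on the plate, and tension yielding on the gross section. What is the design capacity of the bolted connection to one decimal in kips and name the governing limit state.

59.7 kips (gross-section yield governs)

Bolt shear: A_b = π(0.75)²/4 = 0.44179 in². φR_n = 0.75 × 68 × 0.44179 × 3 × 1 = 67.6 kips.
Bearing (0.5 in plate, F_u = 58 ksi): end bolts L_c = 1.25 − 0.8125/2 = 0.84375, R_n = min(1.2×0.84375×0.5×58, 2.4×0.75×0.5×58) = 29.363 kips/bolt; interior L_c = 2.9375 − 0.8125 = 2.125, R_n = 52.2 kips/bolt. φR_n = 0.75 × (1×29.363 + 2×52.2) = 100.3 kips.
Tension yield (gross): A_g = 3.6875×0.5 = 1.8438 in². φR_n = 0.90 × 36 × 1.8438 = 59.7 kips.
Governing: min(67.6, 100.3, 59.7) = 59.7 kips → gross-section yield.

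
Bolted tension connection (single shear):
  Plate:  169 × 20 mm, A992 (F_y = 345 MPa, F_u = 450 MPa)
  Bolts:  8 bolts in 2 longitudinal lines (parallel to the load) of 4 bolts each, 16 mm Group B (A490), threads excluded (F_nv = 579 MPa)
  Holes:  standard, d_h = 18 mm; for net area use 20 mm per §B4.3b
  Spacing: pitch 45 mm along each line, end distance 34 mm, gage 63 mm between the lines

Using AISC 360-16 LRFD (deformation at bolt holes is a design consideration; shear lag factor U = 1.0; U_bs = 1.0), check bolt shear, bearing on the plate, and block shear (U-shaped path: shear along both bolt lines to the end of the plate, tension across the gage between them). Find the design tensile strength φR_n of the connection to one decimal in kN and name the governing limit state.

698.5 kN (bolt shear governs)

Bolt shear: A_b = π(16)²/4 = 201.06 mm². φR_n = 0.75 × 579 × 201.06 × 8 × 1 = 698.5 kN.
Bearing (20 mm plate, F_u = 450 MPa): end bolts L_c = 34 − 18/2 = 25, R_n = min(1.2×25×20×450, 2.4×16×20×450) = 270 kN/bolt; interior L_c = 45 − 18 = 27, R_n = 291.6 kN/bolt. φR_n = 0.75 × (2×270 + 6×291.6) = 1717.2 kN.
Block shear: shear path 2×[34+3×45] = 2×169 mm, A_gv = 6760, A_nv = 2×(169 − 3.5×20)×20 = 3960 mm²; tension across gage: (63 − 1×20)×20 = 860 mm². R_n = min(0.6×450×3960, 0.6×345×6760) + 1.0×450×860 = min(1069.2, 1399.3) + 387 = 1456.2 kN. φR_n = 0.75 × 1456.2 = 1092.2 kN.
Governing: min(698.5, 1717.2, 1092.2) = 698.5 kN → bolt shear.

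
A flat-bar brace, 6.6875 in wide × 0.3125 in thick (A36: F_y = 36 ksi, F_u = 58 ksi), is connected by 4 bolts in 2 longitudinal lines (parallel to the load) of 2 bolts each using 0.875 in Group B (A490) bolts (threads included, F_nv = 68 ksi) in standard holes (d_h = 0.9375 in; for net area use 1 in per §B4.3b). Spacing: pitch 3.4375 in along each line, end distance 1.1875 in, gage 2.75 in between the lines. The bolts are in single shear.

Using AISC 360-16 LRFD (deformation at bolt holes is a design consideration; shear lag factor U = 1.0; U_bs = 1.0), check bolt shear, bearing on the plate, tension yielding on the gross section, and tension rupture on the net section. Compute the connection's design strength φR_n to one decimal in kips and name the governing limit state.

63.7 kips (net-section rupture governs)

Bolt shear: A_b = π(0.875)²/4 = 0.60132 in². φR_n = 0.75 × 68 × 0.60132 × 4 × 1 = 122.7 kips.
Bearing (0.3125 in plate, F_u = 58 ksi): end bolts L_c = 1.1875 − 0.9375/2 = 0.71875, R_n = min(1.2×0.71875×0.3125×58, 2.4×0.875×0.3125×58) = 15.633 kips/bolt; interior L_c = 3.4375 − 0.9375 = 2.5, R_n = 38.063 kips/bolt. φR_n = 0.75 × (2×15.633 + 2×38.063) = 80.5 kips.
Tension yield (gross): A_g = 6.6875×0.3125 = 2.0898 in². φR_n = 0.90 × 36 × 2.0898 = 67.7 kips.
Tension rupture (net): A_n = (6.6875 − 2×1)×0.3125 = 1.4648 in² (U = 1.0, A_e = A_n). φR_n = 0.75 × 58 × 1.4648 = 63.7 kips.
Governing: min(122.7, 80.5, 67.7, 63.7) = 63.7 kips → net-section rupture.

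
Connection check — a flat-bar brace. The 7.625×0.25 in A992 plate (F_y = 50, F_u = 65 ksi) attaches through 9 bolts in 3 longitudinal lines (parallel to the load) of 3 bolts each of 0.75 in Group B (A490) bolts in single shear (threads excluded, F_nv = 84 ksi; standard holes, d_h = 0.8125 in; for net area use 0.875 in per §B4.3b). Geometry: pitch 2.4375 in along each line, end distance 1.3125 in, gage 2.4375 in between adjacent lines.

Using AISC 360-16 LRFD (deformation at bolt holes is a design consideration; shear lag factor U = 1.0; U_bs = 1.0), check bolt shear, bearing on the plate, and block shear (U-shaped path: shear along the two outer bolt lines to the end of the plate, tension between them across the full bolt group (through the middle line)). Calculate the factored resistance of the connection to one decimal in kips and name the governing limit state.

Bolt shear: A_b = π(0.75)²/4 = 0.44179 in². φR_n = 0.75 × 84 × 0.44179 × 9 × 1 = 250.5 kips.
Bearing (0.25 in plate, F_u = 65 ksi): end bolts L_c = 1.3125 − 0.8125/2 = 0.90625, R_n = min(1.2×0.90625×0.25×65, 2.4×0.75×0.25×65) = 17.672 kips/bolt; interior L_c = 2.4375 − 0.8125 = 1.625, R_n = 29.25 kips/bolt. φR_n = 0.75 × (3×17.672 + 6×29.25) = 171.4 kips.
Block shear: shear path 2×[1.3125+2×2.4375] = 2×6.1875 in, A_gv = 3.0938, A_nv = 2×(6.1875 − 2.5×0.875)×0.25 = 2 in²; tension across gage: (4.875 − 2×0.875)×0.25 = 0.78125 in². R_n = min(0.6×65×2, 0.6×50×3.0938) + 1.0×65×0.78125 = min(78, 92.814) + 50.781 = 128.78 kips. φR_n = 0.75 × 128.78 = 96.6 kips.
Governing: min(250.5, 171.4, 96.6) = 96.6 kips → block shear.

96.6 kips (block shear governs)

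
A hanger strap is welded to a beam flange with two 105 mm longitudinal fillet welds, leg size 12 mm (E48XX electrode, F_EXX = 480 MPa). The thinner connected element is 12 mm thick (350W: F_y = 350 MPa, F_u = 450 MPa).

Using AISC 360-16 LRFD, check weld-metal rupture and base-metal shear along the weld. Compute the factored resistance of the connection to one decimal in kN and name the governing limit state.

Weld metal: throat = 0.707×12 = 8.484 mm, L = 2×105 = 210 mm. φR_n = 0.75 × 0.6 × 480 × 8.484 × 210 = 384.8 kN.
Base metal shear (12 mm plate): yield φR_n = 1.0×0.6×350×12×210 = 529.2 kN; rupture φR_n = 0.75×0.6×450×12×210 = 510.3 kN; take 510.3 kN (rupture).
Governing: min(384.8, 510.3) = 384.8 kN → weld metal.

384.8 kN (weld metal governs)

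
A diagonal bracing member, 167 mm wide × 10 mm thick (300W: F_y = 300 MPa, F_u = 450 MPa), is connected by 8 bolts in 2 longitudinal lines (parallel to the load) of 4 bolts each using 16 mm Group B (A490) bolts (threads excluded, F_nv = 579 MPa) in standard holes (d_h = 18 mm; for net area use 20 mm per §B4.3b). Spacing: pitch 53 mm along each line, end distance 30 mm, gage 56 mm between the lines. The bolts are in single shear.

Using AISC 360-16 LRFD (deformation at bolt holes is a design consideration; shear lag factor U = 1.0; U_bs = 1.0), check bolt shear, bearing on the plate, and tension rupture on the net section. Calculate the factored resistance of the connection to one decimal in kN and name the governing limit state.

428.6 kN (net-section rupture governs)

Bolt shear: A_b = π(16)²/4 = 201.06 mm². φR_n = 0.75 × 579 × 201.06 × 8 × 1 = 698.5 kN.
Bearing (10 mm plate, F_u = 450 MPa): end bolts L_c = 30 − 18/2 = 21, R_n = min(1.2×21×10×450, 2.4×16×10×450) = 113.4 kN/bolt; interior L_c = 53 − 18 = 35, R_n = 172.8 kN/bolt. φR_n = 0.75 × (2×113.4 + 6×172.8) = 947.7 kN.
Tension rupture (net): A_n = (167 − 2×20)×10 = 1270 mm² (U = 1.0, A_e = A_n). φR_n = 0.75 × 450 × 1270 = 428.6 kN.
Governing: min(698.5, 947.7, 428.6) = 428.6 kN → net-section rupture.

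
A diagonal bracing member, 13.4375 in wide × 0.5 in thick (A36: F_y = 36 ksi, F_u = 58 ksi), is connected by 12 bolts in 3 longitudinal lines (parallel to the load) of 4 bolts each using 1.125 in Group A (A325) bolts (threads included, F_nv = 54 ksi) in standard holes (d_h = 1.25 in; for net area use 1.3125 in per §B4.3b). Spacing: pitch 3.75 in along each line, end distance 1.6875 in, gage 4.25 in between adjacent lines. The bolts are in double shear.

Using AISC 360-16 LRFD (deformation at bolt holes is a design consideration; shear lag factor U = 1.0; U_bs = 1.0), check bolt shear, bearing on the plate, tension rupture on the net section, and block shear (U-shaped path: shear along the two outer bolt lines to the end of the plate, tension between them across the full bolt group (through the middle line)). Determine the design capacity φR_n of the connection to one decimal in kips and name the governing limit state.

206.6 kips (net-section rupture governs)

Bolt shear: A_b = π(1.125)²/4 = 0.99402 in². φR_n = 0.75 × 54 × 0.99402 × 12 × 2 = 966.2 kips.
Bearing (0.5 in plate, F_u = 58 ksi): end bolts L_c = 1.6875 − 1.25/2 = 1.0625, R_n = min(1.2×1.0625×0.5×58, 2.4×1.125×0.5×58) = 36.975 kips/bolt; interior L_c = 3.75 − 1.25 = 2.5, R_n = 78.3 kips/bolt. φR_n = 0.75 × (3×36.975 + 9×78.3) = 611.7 kips.
Tension rupture (net): A_n = (13.4375 − 3×1.3125)×0.5 = 4.75 in² (U = 1.0, A_e = A_n). φR_n = 0.75 × 58 × 4.75 = 206.6 kips.
Block shear: shear path 2×[1.6875+3×3.75] = 2×12.9375 in, A_gv = 12.938, A_nv = 2×(12.9375 − 3.5×1.3125)×0.5 = 8.3438 in²; tension across gage: (8.5 − 2×1.3125)×0.5 = 2.9375 in². R_n = min(0.6×58×8.3438, 0.6×36×12.938) + 1.0×58×2.9375 = min(290.36, 279.46) + 170.38 = 449.84 kips. φR_n = 0.75 × 449.84 = 337.4 kips.
Governing: min(966.2, 611.7, 206.6, 337.4) = 206.6 kips → net-section rupture.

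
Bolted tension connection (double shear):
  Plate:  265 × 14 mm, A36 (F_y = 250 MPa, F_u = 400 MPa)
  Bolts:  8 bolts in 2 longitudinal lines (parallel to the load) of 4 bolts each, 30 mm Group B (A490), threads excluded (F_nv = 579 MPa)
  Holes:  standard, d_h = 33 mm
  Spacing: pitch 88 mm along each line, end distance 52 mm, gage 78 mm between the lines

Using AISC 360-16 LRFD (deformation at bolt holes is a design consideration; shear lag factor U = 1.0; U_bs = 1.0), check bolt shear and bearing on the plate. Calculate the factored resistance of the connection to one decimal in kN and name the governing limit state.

2021.0 kN (bearing governs)

Bolt shear: A_b = π(30)²/4 = 706.86 mm². φR_n = 0.75 × 579 × 706.86 × 8 × 2 = 4911.3 kN.
Bearing (14 mm plate, F_u = 400 MPa): end bolts L_c = 52 − 33/2 = 35.5, R_n = min(1.2×35.5×14×400, 2.4×30×14×400) = 238.56 kN/bolt; interior L_c = 88 − 33 = 55, R_n = 369.6 kN/bolt. φR_n = 0.75 × (2×238.56 + 6×369.6) = 2021.0 kN.
Governing: min(4911.3, 2021.0) = 2021.0 kN → bearing.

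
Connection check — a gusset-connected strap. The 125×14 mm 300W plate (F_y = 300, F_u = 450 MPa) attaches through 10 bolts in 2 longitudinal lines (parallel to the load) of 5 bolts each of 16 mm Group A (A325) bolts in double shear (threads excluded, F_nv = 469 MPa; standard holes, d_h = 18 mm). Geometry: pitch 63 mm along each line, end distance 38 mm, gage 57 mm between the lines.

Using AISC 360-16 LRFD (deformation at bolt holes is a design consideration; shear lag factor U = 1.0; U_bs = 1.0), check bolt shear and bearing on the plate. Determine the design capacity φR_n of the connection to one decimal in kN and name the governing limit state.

Bolt shear: A_b = π(16)²/4 = 201.06 mm². φR_n = 0.75 × 469 × 201.06 × 10 × 2 = 1414.5 kN.
Bearing (14 mm plate, F_u = 450 MPa): end bolts L_c = 38 − 18/2 = 29, R_n = min(1.2×29×14×450, 2.4×16×14×450) = 219.24 kN/bolt; interior L_c = 63 − 18 = 45, R_n = 241.92 kN/bolt. φR_n = 0.75 × (2×219.24 + 8×241.92) = 1780.4 kN.
Governing: min(1414.5, 1780.4) = 1414.5 kN → bolt shear.

1414.5 kN (bolt shear governs)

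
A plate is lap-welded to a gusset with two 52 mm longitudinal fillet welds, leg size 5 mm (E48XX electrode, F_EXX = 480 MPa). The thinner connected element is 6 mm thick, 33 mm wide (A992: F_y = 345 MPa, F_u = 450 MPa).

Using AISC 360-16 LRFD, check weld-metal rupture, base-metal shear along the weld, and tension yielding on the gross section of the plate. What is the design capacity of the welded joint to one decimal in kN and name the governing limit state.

Weld metal: throat = 0.707×5 = 3.535 mm, L = 2×52 = 104 mm. φR_n = 0.75 × 0.6 × 480 × 3.535 × 104 = 79.4 kN.
Base metal shear (6 mm plate): yield φR_n = 1.0×0.6×345×6×104 = 129.2 kN; rupture φR_n = 0.75×0.6×450×6×104 = 126.4 kN; take 126.4 kN (rupture).
Tension yield (gross): A_g = 33×6 = 198 mm². φR_n = 0.90 × 345 × 198 = 61.5 kN.
Governing: min(79.4, 126.4, 61.5) = 61.5 kN → gross-section yield.

61.5 kN (gross-section yield governs)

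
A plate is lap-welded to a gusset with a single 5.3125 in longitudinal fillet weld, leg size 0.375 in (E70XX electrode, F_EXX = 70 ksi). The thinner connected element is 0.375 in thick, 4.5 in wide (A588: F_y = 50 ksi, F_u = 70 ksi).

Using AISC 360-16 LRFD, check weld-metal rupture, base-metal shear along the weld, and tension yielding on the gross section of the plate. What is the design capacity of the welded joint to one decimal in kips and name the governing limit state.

44.4 kips (weld metal governs)

Weld metal: throat = 0.707×0.375 = 0.26513 in, L = 5.3125 in. φR_n = 0.75 × 0.6 × 70 × 0.26513 × 5.3125 = 44.4 kips.
Base metal shear (0.375 in plate): yield φR_n = 1.0×0.6×50×0.375×5.3125 = 59.8 kips; rupture φR_n = 0.75×0.6×70×0.375×5.3125 = 62.8 kips; take 59.8 kips (yield).
Tension yield (gross): A_g = 4.5×0.375 = 1.6875 in². φR_n = 0.90 × 50 × 1.6875 = 75.9 kips.
Governing: min(44.4, 59.8, 75.9) = 44.4 kips → weld metal.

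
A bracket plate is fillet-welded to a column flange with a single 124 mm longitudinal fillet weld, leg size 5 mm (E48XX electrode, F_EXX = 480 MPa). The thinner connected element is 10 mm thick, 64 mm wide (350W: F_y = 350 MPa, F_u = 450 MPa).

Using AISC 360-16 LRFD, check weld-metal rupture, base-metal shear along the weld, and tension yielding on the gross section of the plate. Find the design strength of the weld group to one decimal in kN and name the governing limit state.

Weld metal: throat = 0.707×5 = 3.535 mm, L = 124 mm. φR_n = 0.75 × 0.6 × 480 × 3.535 × 124 = 94.7 kN.
Base metal shear (10 mm plate): yield φR_n = 1.0×0.6×350×10×124 = 260.4 kN; rupture φR_n = 0.75×0.6×450×10×124 = 251.1 kN; take 251.1 kN (rupture).
Tension yield (gross): A_g = 64×10 = 640 mm². φR_n = 0.90 × 350 × 640 = 201.6 kN.
Governing: min(94.7, 251.1, 201.6) = 94.7 kN → weld metal.

94.7 kN (weld metal governs)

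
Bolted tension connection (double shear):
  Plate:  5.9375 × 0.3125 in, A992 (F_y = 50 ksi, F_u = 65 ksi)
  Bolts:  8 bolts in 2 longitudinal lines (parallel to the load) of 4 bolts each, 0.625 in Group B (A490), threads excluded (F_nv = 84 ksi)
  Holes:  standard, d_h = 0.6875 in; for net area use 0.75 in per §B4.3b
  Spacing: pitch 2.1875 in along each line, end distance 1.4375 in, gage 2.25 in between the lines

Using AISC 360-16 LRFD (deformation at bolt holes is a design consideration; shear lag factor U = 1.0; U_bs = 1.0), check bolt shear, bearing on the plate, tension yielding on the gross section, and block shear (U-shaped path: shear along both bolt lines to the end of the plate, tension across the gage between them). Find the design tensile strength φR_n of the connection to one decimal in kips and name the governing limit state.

83.5 kips (gross-section yield governs)

Bolt shear: A_b = π(0.625)²/4 = 0.3068 in². φR_n = 0.75 × 84 × 0.3068 × 8 × 2 = 309.3 kips.
Bearing (0.3125 in plate, F_u = 65 ksi): end bolts L_c = 1.4375 − 0.6875/2 = 1.09375, R_n = min(1.2×1.09375×0.3125×65, 2.4×0.625×0.3125×65) = 26.66 kips/bolt; interior L_c = 2.1875 − 0.6875 = 1.5, R_n = 30.469 kips/bolt. φR_n = 0.75 × (2×26.66 + 6×30.469) = 177.1 kips.
Tension yield (gross): A_g = 5.9375×0.3125 = 1.8555 in². φR_n = 0.90 × 50 × 1.8555 = 83.5 kips.
Block shear: shear path 2×[1.4375+3×2.1875] = 2×8 in, A_gv = 5, A_nv = 2×(8 − 3.5×0.75)×0.3125 = 3.3594 in²; tension across gage: (2.25 − 1×0.75)×0.3125 = 0.46875 in². R_n = min(0.6×65×3.3594, 0.6×50×5) + 1.0×65×0.46875 = min(131.02, 150) + 30.469 = 161.49 kips. φR_n = 0.75 × 161.49 = 121.1 kips.
Governing: min(309.3, 177.1, 83.5, 121.1) = 83.5 kips → gross-section yield.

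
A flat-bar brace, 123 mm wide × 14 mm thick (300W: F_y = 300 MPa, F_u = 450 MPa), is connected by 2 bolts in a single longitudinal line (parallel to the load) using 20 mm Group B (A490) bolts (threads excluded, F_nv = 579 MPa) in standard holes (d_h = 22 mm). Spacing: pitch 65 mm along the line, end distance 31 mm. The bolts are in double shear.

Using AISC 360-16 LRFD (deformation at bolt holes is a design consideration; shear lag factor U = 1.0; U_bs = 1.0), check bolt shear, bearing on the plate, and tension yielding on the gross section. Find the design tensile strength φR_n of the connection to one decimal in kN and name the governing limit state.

340.2 kN (bearing governs)

Bolt shear: A_b = π(20)²/4 = 314.16 mm². φR_n = 0.75 × 579 × 314.16 × 2 × 2 = 545.7 kN.
Bearing (14 mm plate, F_u = 450 MPa): end bolts L_c = 31 − 22/2 = 20, R_n = min(1.2×20×14×450, 2.4×20×14×450) = 151.2 kN/bolt; interior L_c = 65 − 22 = 43, R_n = 302.4 kN/bolt. φR_n = 0.75 × (1×151.2 + 1×302.4) = 340.2 kN.
Tension yield (gross): A_g = 123×14 = 1722 mm². φR_n = 0.90 × 300 × 1722 = 464.9 kN.
Governing: min(545.7, 340.2, 464.9) = 340.2 kN → bearing.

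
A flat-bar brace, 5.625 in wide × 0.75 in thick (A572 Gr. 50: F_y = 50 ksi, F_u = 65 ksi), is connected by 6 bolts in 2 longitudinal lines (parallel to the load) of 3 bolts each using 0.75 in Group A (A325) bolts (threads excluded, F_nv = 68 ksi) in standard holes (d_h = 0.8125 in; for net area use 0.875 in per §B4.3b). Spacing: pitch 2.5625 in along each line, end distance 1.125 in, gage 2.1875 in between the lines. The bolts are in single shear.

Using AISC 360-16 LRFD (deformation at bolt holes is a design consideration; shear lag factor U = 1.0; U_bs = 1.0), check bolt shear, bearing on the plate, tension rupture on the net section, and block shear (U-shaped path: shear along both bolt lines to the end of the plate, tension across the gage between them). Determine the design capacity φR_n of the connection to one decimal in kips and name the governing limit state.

135.2 kips (bolt shear governs)

Bolt shear: A_b = π(0.75)²/4 = 0.44179 in². φR_n = 0.75 × 68 × 0.44179 × 6 × 1 = 135.2 kips.
Bearing (0.75 in plate, F_u = 65 ksi): end bolts L_c = 1.125 − 0.8125/2 = 0.71875, R_n = min(1.2×0.71875×0.75×65, 2.4×0.75×0.75×65) = 42.047 kips/bolt; interior L_c = 2.5625 − 0.8125 = 1.75, R_n = 87.75 kips/bolt. φR_n = 0.75 × (2×42.047 + 4×87.75) = 326.3 kips.
Tension rupture (net): A_n = (5.625 − 2×0.875)×0.75 = 2.9063 in² (U = 1.0, A_e = A_n). φR_n = 0.75 × 65 × 2.9063 = 141.7 kips.
Block shear: shear path 2×[1.125+2×2.5625] = 2×6.25 in, A_gv = 9.375, A_nv = 2×(6.25 − 2.5×0.875)×0.75 = 6.0938 in²; tension across gage: (2.1875 − 1×0.875)×0.75 = 0.98438 in². R_n = min(0.6×65×6.0938, 0.6×50×9.375) + 1.0×65×0.98438 = min(237.66, 281.25) + 63.985 = 301.65 kips. φR_n = 0.75 × 301.65 = 226.2 kips.
Governing: min(135.2, 326.3, 141.7, 226.2) = 135.2 kips → bolt shear.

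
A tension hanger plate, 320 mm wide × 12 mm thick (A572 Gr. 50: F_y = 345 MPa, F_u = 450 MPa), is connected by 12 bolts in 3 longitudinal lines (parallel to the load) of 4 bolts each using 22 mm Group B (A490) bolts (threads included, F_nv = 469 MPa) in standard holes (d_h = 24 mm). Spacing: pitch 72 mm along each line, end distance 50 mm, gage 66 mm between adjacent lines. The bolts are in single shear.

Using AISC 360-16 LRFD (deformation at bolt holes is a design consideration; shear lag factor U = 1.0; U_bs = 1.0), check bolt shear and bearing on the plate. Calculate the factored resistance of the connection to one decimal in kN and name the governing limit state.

Bolt shear: A_b = π(22)²/4 = 380.13 mm². φR_n = 0.75 × 469 × 380.13 × 12 × 1 = 1604.5 kN.
Bearing (12 mm plate, F_u = 450 MPa): end bolts L_c = 50 − 24/2 = 38, R_n = min(1.2×38×12×450, 2.4×22×12×450) = 246.24 kN/bolt; interior L_c = 72 − 24 = 48, R_n = 285.12 kN/bolt. φR_n = 0.75 × (3×246.24 + 9×285.12) = 2478.6 kN.
Governing: min(1604.5, 2478.6) = 1604.5 kN → bolt shear.

1604.5 kN (bolt shear governs)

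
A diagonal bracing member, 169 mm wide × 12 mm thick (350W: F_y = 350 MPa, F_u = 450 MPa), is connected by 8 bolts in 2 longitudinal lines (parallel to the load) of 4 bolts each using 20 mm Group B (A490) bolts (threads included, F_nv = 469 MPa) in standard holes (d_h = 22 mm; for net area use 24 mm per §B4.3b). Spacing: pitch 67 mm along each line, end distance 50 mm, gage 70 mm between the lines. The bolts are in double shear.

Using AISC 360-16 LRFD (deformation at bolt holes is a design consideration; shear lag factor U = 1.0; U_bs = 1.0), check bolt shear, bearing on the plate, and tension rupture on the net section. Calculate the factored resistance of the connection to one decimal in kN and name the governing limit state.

490.1 kN (net-section rupture governs)

Bolt shear: A_b = π(20)²/4 = 314.16 mm². φR_n = 0.75 × 469 × 314.16 × 8 × 2 = 1768.1 kN.
Bearing (12 mm plate, F_u = 450 MPa): end bolts L_c = 50 − 22/2 = 39, R_n = min(1.2×39×12×450, 2.4×20×12×450) = 252.72 kN/bolt; interior L_c = 67 − 22 = 45, R_n = 259.2 kN/bolt. φR_n = 0.75 × (2×252.72 + 6×259.2) = 1545.5 kN.
Tension rupture (net): A_n = (169 − 2×24)×12 = 1452 mm² (U = 1.0, A_e = A_n). φR_n = 0.75 × 450 × 1452 = 490.1 kN.
Governing: min(1768.1, 1545.5, 490.1) = 490.1 kN → net-section rupture.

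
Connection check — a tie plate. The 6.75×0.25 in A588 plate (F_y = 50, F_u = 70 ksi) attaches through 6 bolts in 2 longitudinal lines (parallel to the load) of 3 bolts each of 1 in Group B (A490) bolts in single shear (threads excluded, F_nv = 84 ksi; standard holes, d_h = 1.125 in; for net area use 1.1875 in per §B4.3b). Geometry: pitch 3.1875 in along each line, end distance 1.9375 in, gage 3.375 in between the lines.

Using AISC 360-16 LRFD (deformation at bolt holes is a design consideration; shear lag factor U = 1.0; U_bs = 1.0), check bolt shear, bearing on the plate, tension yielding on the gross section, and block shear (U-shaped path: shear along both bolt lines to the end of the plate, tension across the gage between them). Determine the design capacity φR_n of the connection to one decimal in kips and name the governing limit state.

75.9 kips (gross-section yield governs)

Bolt shear: A_b = π(1)²/4 = 0.7854 in². φR_n = 0.75 × 84 × 0.7854 × 6 × 1 = 296.9 kips.
Bearing (0.25 in plate, F_u = 70 ksi): end bolts L_c = 1.9375 − 1.125/2 = 1.375, R_n = min(1.2×1.375×0.25×70, 2.4×1×0.25×70) = 28.875 kips/bolt; interior L_c = 3.1875 − 1.125 = 2.0625, R_n = 42 kips/bolt. φR_n = 0.75 × (2×28.875 + 4×42) = 169.3 kips.
Tension yield (gross): A_g = 6.75×0.25 = 1.6875 in². φR_n = 0.90 × 50 × 1.6875 = 75.9 kips.
Block shear: shear path 2×[1.9375+2×3.1875] = 2×8.3125 in, A_gv = 4.1563, A_nv = 2×(8.3125 − 2.5×1.1875)×0.25 = 2.6719 in²; tension across gage: (3.375 − 1×1.1875)×0.25 = 0.54688 in². R_n = min(0.6×70×2.6719, 0.6×50×4.1563) + 1.0×70×0.54688 = min(112.22, 124.69) + 38.282 = 150.5 kips. φR_n = 0.75 × 150.5 = 112.9 kips.
Governing: min(296.9, 169.3, 75.9, 112.9) = 75.9 kips → gross-section yield.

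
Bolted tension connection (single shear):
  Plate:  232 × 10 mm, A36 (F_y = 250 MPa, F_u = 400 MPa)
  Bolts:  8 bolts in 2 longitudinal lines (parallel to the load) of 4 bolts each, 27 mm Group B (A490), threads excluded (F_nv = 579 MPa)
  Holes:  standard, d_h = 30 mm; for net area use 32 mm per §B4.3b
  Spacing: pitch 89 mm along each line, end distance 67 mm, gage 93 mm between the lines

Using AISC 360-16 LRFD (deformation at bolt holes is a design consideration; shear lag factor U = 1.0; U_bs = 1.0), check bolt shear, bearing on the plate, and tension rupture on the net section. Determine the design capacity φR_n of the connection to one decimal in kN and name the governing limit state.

504.0 kN (net-section rupture governs)

Bolt shear: A_b = π(27)²/4 = 572.56 mm². φR_n = 0.75 × 579 × 572.56 × 8 × 1 = 1989.1 kN.
Bearing (10 mm plate, F_u = 400 MPa): end bolts L_c = 67 − 30/2 = 52, R_n = min(1.2×52×10×400, 2.4×27×10×400) = 249.6 kN/bolt; interior L_c = 89 − 30 = 59, R_n = 259.2 kN/bolt. φR_n = 0.75 × (2×249.6 + 6×259.2) = 1540.8 kN.
Tension rupture (net): A_n = (232 − 2×32)×10 = 1680 mm² (U = 1.0, A_e = A_n). φR_n = 0.75 × 400 × 1680 = 504.0 kN.
Governing: min(1989.1, 1540.8, 504.0) = 504.0 kN → net-section rupture.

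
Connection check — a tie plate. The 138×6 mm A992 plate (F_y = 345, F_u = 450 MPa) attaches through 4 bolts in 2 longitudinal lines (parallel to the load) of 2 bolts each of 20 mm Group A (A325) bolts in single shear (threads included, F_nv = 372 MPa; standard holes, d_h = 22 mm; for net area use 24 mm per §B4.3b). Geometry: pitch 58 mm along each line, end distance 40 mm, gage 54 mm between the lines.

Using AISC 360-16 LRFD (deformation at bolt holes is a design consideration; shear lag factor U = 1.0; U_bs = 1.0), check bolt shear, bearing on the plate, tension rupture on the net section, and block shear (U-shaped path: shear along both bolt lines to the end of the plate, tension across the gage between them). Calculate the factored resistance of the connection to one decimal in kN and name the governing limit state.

182.3 kN (net-section rupture governs)

Bolt shear: A_b = π(20)²/4 = 314.16 mm². φR_n = 0.75 × 372 × 314.16 × 4 × 1 = 350.6 kN.
Bearing (6 mm plate, F_u = 450 MPa): end bolts L_c = 40 − 22/2 = 29, R_n = min(1.2×29×6×450, 2.4×20×6×450) = 93.96 kN/bolt; interior L_c = 58 − 22 = 36, R_n = 116.64 kN/bolt. φR_n = 0.75 × (2×93.96 + 2×116.64) = 315.9 kN.
Tension rupture (net): A_n = (138 − 2×24)×6 = 540 mm² (U = 1.0, A_e = A_n). φR_n = 0.75 × 450 × 540 = 182.3 kN.
Block shear: shear path 2×[40+1×58] = 2×98 mm, A_gv = 1176, A_nv = 2×(98 − 1.5×24)×6 = 744 mm²; tension across gage: (54 − 1×24)×6 = 180 mm². R_n = min(0.6×450×744, 0.6×345×1176) + 1.0×450×180 = min(200.88, 243.43) + 81 = 281.88 kN. φR_n = 0.75 × 281.88 = 211.4 kN.
Governing: min(350.6, 315.9, 182.3, 211.4) = 182.3 kN → net-section rupture.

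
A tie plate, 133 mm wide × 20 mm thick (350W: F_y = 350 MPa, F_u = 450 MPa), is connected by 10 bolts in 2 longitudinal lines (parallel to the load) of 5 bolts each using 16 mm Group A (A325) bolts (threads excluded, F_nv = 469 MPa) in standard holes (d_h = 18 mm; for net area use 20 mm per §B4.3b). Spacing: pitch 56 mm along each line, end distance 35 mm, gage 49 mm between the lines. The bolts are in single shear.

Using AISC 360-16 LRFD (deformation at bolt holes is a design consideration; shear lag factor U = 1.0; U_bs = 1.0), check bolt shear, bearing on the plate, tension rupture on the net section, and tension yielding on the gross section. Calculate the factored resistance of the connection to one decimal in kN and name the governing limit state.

Bolt shear: A_b = π(16)²/4 = 201.06 mm². φR_n = 0.75 × 469 × 201.06 × 10 × 1 = 707.2 kN.
Bearing (20 mm plate, F_u = 450 MPa): end bolts L_c = 35 − 18/2 = 26, R_n = min(1.2×26×20×450, 2.4×16×20×450) = 280.8 kN/bolt; interior L_c = 56 − 18 = 38, R_n = 345.6 kN/bolt. φR_n = 0.75 × (2×280.8 + 8×345.6) = 2494.8 kN.
Tension rupture (net): A_n = (133 − 2×20)×20 = 1860 mm² (U = 1.0, A_e = A_n). φR_n = 0.75 × 450 × 1860 = 627.8 kN.
Tension yield (gross): A_g = 133×20 = 2660 mm². φR_n = 0.90 × 350 × 2660 = 837.9 kN.
Governing: min(707.2, 2494.8, 627.8, 837.9) = 627.8 kN → net-section rupture.

627.8 kN (net-section rupture governs)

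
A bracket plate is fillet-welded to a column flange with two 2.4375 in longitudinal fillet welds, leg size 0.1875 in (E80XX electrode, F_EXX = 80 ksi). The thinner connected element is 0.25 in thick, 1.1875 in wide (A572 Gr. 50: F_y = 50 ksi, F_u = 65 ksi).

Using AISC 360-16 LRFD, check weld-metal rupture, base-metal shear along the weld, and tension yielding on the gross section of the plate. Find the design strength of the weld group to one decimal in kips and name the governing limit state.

Weld metal: throat = 0.707×0.1875 = 0.13256 in, L = 2×2.4375 = 4.875 in. φR_n = 0.75 × 0.6 × 80 × 0.13256 × 4.875 = 23.3 kips.
Base metal shear (0.25 in plate): yield φR_n = 1.0×0.6×50×0.25×4.875 = 36.6 kips; rupture φR_n = 0.75×0.6×65×0.25×4.875 = 35.6 kips; take 35.6 kips (rupture).
Tension yield (gross): A_g = 1.1875×0.25 = 0.29688 in². φR_n = 0.90 × 50 × 0.29688 = 13.4 kips.
Governing: min(23.3, 35.6, 13.4) = 13.4 kips → gross-section yield.

13.4 kips (gross-section yield governs)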